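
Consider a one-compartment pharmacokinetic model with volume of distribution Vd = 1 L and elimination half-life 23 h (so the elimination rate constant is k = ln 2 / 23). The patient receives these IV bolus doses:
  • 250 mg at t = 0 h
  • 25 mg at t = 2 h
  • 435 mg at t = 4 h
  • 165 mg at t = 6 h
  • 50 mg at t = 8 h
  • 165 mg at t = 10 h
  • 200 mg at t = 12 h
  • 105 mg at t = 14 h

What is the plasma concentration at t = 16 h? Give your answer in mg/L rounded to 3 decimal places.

k = ln 2 / 23 = 0.03014 per h
Dose 1 (250 mg at t=0 h): 250·exp(−0.03014·16) = 154.358 mg/L
Dose 2 (25 mg at t=2 h): 25·exp(−0.03014·14) = 16.395 mg/L
Dose 3 (435 mg at t=4 h): 435·exp(−0.03014·12) = 302.991 mg/L
Dose 4 (165 mg at t=6 h): 165·exp(−0.03014·10) = 122.068 mg/L
Dose 5 (50 mg at t=8 h): 50·exp(−0.03014·8) = 39.288 mg/L
Dose 6 (165 mg at t=10 h): 165·exp(−0.03014·6) = 137.706 mg/L
Dose 7 (200 mg at t=12 h): 200·exp(−0.03014·4) = 177.287 mg/L
Dose 8 (105 mg at t=14 h): 105·exp(−0.03014·2) = 98.858 mg/L
C(16) = 154.358 + 16.395 + 302.991 + 122.068 + 39.288 + 137.706 + 177.287 + 98.858 = 1048.951 mg/L

1048.951 mg/L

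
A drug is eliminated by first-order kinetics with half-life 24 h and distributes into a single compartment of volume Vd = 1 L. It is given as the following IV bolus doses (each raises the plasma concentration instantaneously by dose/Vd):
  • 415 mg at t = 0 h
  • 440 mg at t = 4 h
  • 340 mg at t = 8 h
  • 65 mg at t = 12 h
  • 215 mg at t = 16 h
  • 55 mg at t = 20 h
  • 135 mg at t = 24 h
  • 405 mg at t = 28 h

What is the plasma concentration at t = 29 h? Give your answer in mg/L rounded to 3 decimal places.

1318.933 mg/L

k = ln 2 / 24 = 0.02888 per h
Dose 1 (415 mg at t=0 h): 415·exp(−0.02888·29) = 179.599 mg/L
Dose 2 (440 mg at t=4 h): 440·exp(−0.02888·25) = 213.737 mg/L
Dose 3 (340 mg at t=8 h): 340·exp(−0.02888·21) = 185.386 mg/L
Dose 4 (65 mg at t=12 h): 65·exp(−0.02888·17) = 39.782 mg/L
Dose 5 (215 mg at t=16 h): 215·exp(−0.02888·13) = 147.700 mg/L
Dose 6 (55 mg at t=20 h): 55·exp(−0.02888·9) = 42.411 mg/L
Dose 7 (135 mg at t=24 h): 135·exp(−0.02888·5) = 116.847 mg/L
Dose 8 (405 mg at t=28 h): 405·exp(−0.02888·1) = 393.470 mg/L
C(29) = 179.599 + 213.737 + 185.386 + 39.782 + 147.700 + 42.411 + 116.847 + 393.470 = 1318.933 mg/L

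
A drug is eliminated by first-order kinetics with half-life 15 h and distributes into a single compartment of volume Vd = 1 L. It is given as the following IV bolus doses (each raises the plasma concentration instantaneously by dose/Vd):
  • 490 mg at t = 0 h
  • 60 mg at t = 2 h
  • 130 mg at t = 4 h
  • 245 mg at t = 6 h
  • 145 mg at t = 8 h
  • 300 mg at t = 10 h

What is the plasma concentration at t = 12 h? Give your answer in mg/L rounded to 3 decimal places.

988.775 mg/L

k = ln 2 / 15 = 0.04621 per h
Dose 1 (490 mg at t=0 h): 490·exp(−0.04621·12) = 281.431 mg/L
Dose 2 (60 mg at t=2 h): 60·exp(−0.04621·10) = 37.798 mg/L
Dose 3 (130 mg at t=4 h): 130·exp(−0.04621·8) = 89.824 mg/L
Dose 4 (245 mg at t=6 h): 245·exp(−0.04621·6) = 185.675 mg/L
Dose 5 (145 mg at t=8 h): 145·exp(−0.04621·4) = 120.529 mg/L
Dose 6 (300 mg at t=10 h): 300·exp(−0.04621·2) = 273.517 mg/L
C(12) = 281.431 + 37.798 + 89.824 + 185.675 + 120.529 + 273.517 = 988.775 mg/L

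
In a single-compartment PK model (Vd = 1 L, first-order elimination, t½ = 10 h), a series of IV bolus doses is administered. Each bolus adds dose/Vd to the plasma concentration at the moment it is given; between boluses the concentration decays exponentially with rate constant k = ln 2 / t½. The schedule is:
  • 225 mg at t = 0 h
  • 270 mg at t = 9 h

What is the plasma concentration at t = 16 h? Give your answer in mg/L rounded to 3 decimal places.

240.427 mg/L

k = ln 2 / 10 = 0.06931 per h
Dose 1 (225 mg at t=0 h): 225·exp(−0.06931·16) = 74.222 mg/L
Dose 2 (270 mg at t=9 h): 270·exp(−0.06931·7) = 166.204 mg/L
C(16) = 74.222 + 166.204 = 240.427 mg/L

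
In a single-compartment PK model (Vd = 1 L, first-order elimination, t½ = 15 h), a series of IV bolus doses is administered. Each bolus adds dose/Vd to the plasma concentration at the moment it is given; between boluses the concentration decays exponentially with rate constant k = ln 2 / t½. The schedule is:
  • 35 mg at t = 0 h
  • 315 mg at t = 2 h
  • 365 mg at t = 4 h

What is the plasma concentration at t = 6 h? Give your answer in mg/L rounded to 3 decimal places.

k = ln 2 / 15 = 0.04621 per h
Dose 1 (35 mg at t=0 h): 35·exp(−0.04621·6) = 26.525 mg/L
Dose 2 (315 mg at t=2 h): 315·exp(−0.04621·4) = 261.840 mg/L
Dose 3 (365 mg at t=4 h): 365·exp(−0.04621·2) = 332.779 mg/L
C(6) = 26.525 + 261.840 + 332.779 = 621.144 mg/L

621.144 mg/L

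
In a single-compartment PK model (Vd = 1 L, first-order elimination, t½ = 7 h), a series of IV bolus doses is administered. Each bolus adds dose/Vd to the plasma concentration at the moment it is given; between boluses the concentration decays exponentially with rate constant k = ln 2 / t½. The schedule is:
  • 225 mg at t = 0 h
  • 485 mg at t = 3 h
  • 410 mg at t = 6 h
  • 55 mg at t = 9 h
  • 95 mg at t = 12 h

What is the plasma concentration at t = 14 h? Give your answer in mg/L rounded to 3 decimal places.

516.568 mg/L

k = ln 2 / 7 = 0.09902 per h
Dose 1 (225 mg at t=0 h): 225·exp(−0.09902·14) = 56.250 mg/L
Dose 2 (485 mg at t=3 h): 485·exp(−0.09902·11) = 163.190 mg/L
Dose 3 (410 mg at t=6 h): 410·exp(−0.09902·8) = 185.673 mg/L
Dose 4 (55 mg at t=9 h): 55·exp(−0.09902·5) = 33.523 mg/L
Dose 5 (95 mg at t=12 h): 95·exp(−0.09902·2) = 77.932 mg/L
C(14) = 56.250 + 163.190 + 185.673 + 33.523 + 77.932 = 516.568 mg/L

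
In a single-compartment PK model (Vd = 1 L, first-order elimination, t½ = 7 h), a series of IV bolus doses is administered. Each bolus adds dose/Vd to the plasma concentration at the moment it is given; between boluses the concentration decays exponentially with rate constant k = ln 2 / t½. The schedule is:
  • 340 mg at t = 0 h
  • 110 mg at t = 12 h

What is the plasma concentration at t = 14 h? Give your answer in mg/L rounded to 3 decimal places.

k = ln 2 / 7 = 0.09902 per h
Dose 1 (340 mg at t=0 h): 340·exp(−0.09902·14) = 85.000 mg/L
Dose 2 (110 mg at t=12 h): 110·exp(−0.09902·2) = 90.237 mg/L
C(14) = 85.000 + 90.237 = 175.237 mg/L

175.237 mg/L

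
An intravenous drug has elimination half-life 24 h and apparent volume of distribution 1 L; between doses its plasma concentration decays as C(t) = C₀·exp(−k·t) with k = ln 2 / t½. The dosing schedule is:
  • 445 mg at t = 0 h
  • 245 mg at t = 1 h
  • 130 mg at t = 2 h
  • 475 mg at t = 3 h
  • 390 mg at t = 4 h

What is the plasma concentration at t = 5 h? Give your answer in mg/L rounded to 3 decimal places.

k = ln 2 / 24 = 0.02888 per h
Dose 1 (445 mg at t=0 h): 445·exp(−0.02888·5) = 385.164 mg/L
Dose 2 (245 mg at t=1 h): 245·exp(−0.02888·4) = 218.270 mg/L
Dose 3 (130 mg at t=2 h): 130·exp(−0.02888·3) = 119.211 mg/L
Dose 4 (475 mg at t=3 h): 475·exp(−0.02888·2) = 448.340 mg/L
Dose 5 (390 mg at t=4 h): 390·exp(−0.02888·1) = 378.897 mg/L
C(5) = 385.164 + 218.270 + 119.211 + 448.340 + 378.897 = 1549.882 mg/L

1549.882 mg/L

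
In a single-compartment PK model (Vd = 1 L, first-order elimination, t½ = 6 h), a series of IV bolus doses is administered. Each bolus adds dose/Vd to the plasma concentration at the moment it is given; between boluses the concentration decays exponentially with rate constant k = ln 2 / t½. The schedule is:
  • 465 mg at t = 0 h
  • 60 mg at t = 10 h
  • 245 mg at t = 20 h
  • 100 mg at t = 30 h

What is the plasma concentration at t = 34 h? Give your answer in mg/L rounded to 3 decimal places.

124.514 mg/L

k = ln 2 / 6 = 0.11552 per h
Dose 1 (465 mg at t=0 h): 465·exp(−0.11552·34) = 9.154 mg/L
Dose 2 (60 mg at t=10 h): 60·exp(−0.11552·24) = 3.750 mg/L
Dose 3 (245 mg at t=20 h): 245·exp(−0.11552·14) = 48.614 mg/L
Dose 4 (100 mg at t=30 h): 100·exp(−0.11552·4) = 62.996 mg/L
C(34) = 9.154 + 3.750 + 48.614 + 62.996 = 124.514 mg/L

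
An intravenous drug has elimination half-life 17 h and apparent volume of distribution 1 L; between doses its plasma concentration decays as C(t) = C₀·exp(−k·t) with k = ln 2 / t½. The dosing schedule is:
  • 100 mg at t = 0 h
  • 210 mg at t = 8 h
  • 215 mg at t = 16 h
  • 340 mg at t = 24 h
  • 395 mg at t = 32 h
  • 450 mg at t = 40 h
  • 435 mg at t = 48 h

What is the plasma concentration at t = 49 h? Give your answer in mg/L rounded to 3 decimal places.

k = ln 2 / 17 = 0.04077 per h
Dose 1 (100 mg at t=0 h): 100·exp(−0.04077·49) = 13.562 mg/L
Dose 2 (210 mg at t=8 h): 210·exp(−0.04077·41) = 39.464 mg/L
Dose 3 (215 mg at t=16 h): 215·exp(−0.04077·33) = 55.987 mg/L
Dose 4 (340 mg at t=24 h): 340·exp(−0.04077·25) = 122.684 mg/L
Dose 5 (395 mg at t=32 h): 395·exp(−0.04077·17) = 197.500 mg/L
Dose 6 (450 mg at t=40 h): 450·exp(−0.04077·9) = 311.777 mg/L
Dose 7 (435 mg at t=48 h): 435·exp(−0.04077·1) = 417.620 mg/L
C(49) = 13.562 + 39.464 + 55.987 + 122.684 + 197.500 + 311.777 + 417.620 = 1158.594 mg/L

1158.594 mg/L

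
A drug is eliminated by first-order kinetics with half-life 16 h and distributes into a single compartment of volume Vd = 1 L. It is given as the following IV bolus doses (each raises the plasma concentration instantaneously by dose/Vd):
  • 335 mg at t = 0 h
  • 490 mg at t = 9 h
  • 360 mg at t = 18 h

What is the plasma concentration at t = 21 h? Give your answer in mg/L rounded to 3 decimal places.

742.360 mg/L

k = ln 2 / 16 = 0.04332 per h
Dose 1 (335 mg at t=0 h): 335·exp(−0.04332·21) = 134.879 mg/L
Dose 2 (490 mg at t=9 h): 490·exp(−0.04332·12) = 291.356 mg/L
Dose 3 (360 mg at t=18 h): 360·exp(−0.04332·3) = 316.125 mg/L
C(21) = 134.879 + 291.356 + 316.125 = 742.360 mg/L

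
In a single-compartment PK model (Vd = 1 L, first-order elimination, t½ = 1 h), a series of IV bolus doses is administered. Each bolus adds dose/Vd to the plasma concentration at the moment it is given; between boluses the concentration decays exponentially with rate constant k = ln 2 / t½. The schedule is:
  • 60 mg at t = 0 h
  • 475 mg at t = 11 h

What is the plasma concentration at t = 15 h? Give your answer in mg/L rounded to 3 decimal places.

k = ln 2 / 1 = 0.69315 per h
Dose 1 (60 mg at t=0 h): 60·exp(−0.69315·15) = 0.002 mg/L
Dose 2 (475 mg at t=11 h): 475·exp(−0.69315·4) = 29.688 mg/L
C(15) = 0.002 + 29.688 = 29.689 mg/L

29.689 mg/L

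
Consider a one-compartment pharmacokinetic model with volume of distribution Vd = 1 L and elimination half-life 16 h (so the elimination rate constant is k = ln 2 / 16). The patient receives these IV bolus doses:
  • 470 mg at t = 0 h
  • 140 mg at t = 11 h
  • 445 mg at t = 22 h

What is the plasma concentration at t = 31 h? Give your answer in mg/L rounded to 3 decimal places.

k = ln 2 / 16 = 0.04332 per h
Dose 1 (470 mg at t=0 h): 470·exp(−0.04332·31) = 122.702 mg/L
Dose 2 (140 mg at t=11 h): 140·exp(−0.04332·20) = 58.863 mg/L
Dose 3 (445 mg at t=22 h): 445·exp(−0.04332·9) = 301.322 mg/L
C(31) = 122.702 + 58.863 + 301.322 = 482.887 mg/L

482.887 mg/L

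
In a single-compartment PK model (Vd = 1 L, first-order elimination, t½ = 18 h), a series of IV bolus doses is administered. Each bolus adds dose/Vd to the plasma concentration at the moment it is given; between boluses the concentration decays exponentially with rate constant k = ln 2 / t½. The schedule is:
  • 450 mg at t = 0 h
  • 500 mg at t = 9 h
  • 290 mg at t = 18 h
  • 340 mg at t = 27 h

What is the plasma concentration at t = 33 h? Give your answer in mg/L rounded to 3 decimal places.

k = ln 2 / 18 = 0.03851 per h
Dose 1 (450 mg at t=0 h): 450·exp(−0.03851·33) = 126.277 mg/L
Dose 2 (500 mg at t=9 h): 500·exp(−0.03851·24) = 198.425 mg/L
Dose 3 (290 mg at t=18 h): 290·exp(−0.03851·15) = 162.757 mg/L
Dose 4 (340 mg at t=27 h): 340·exp(−0.03851·6) = 269.858 mg/L
C(33) = 126.277 + 198.425 + 162.757 + 269.858 = 757.317 mg/L

757.317 mg/L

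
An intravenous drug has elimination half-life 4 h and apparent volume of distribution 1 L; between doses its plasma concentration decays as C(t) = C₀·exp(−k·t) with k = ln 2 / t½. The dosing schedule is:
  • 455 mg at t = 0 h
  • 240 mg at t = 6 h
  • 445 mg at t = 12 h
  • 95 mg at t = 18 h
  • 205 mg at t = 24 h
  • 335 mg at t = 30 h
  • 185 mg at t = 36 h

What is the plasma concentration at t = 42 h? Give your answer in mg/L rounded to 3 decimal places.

k = ln 2 / 4 = 0.17329 per h
Dose 1 (455 mg at t=0 h): 455·exp(−0.17329·42) = 0.314 mg/L
Dose 2 (240 mg at t=6 h): 240·exp(−0.17329·36) = 0.469 mg/L
Dose 3 (445 mg at t=12 h): 445·exp(−0.17329·30) = 2.458 mg/L
Dose 4 (95 mg at t=18 h): 95·exp(−0.17329·24) = 1.484 mg/L
Dose 5 (205 mg at t=24 h): 205·exp(−0.17329·18) = 9.060 mg/L
Dose 6 (335 mg at t=30 h): 335·exp(−0.17329·12) = 41.875 mg/L
Dose 7 (185 mg at t=36 h): 185·exp(−0.17329·6) = 65.407 mg/L
C(42) = 0.314 + 0.469 + 2.458 + 1.484 + 9.060 + 41.875 + 65.407 = 121.068 mg/L

121.068 mg/L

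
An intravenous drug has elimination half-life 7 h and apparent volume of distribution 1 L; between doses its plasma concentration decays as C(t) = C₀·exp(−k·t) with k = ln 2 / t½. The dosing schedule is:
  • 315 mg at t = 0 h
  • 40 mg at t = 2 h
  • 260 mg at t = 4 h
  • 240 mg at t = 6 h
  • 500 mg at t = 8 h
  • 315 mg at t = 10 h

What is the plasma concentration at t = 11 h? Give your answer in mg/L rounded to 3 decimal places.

k = ln 2 / 7 = 0.09902 per h
Dose 1 (315 mg at t=0 h): 315·exp(−0.09902·11) = 105.990 mg/L
Dose 2 (40 mg at t=2 h): 40·exp(−0.09902·9) = 16.407 mg/L
Dose 3 (260 mg at t=4 h): 260·exp(−0.09902·7) = 130.000 mg/L
Dose 4 (240 mg at t=6 h): 240·exp(−0.09902·5) = 146.282 mg/L
Dose 5 (500 mg at t=8 h): 500·exp(−0.09902·3) = 371.499 mg/L
Dose 6 (315 mg at t=10 h): 315·exp(−0.09902·1) = 285.303 mg/L
C(11) = 105.990 + 16.407 + 130.000 + 146.282 + 371.499 + 285.303 = 1055.480 mg/L

1055.480 mg/L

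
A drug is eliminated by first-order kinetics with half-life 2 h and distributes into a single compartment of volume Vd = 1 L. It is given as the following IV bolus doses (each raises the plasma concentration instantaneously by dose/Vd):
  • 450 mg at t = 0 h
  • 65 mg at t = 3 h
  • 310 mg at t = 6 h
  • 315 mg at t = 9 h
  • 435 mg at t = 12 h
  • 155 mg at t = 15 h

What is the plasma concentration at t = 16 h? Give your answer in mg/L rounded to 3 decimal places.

k = ln 2 / 2 = 0.34657 per h
Dose 1 (450 mg at t=0 h): 450·exp(−0.34657·16) = 1.758 mg/L
Dose 2 (65 mg at t=3 h): 65·exp(−0.34657·13) = 0.718 mg/L
Dose 3 (310 mg at t=6 h): 310·exp(−0.34657·10) = 9.688 mg/L
Dose 4 (315 mg at t=9 h): 315·exp(−0.34657·7) = 27.842 mg/L
Dose 5 (435 mg at t=12 h): 435·exp(−0.34657·4) = 108.750 mg/L
Dose 6 (155 mg at t=15 h): 155·exp(−0.34657·1) = 109.602 mg/L
C(16) = 1.758 + 0.718 + 9.688 + 27.842 + 108.750 + 109.602 = 258.357 mg/L

258.357 mg/L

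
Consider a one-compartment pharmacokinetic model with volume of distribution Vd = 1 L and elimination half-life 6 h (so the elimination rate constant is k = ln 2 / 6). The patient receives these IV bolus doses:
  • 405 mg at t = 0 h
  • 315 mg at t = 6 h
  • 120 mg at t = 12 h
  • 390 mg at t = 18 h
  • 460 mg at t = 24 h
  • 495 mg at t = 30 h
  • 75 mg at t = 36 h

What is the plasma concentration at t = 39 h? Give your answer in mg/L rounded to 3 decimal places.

360.569 mg/L

k = ln 2 / 6 = 0.11552 per h
Dose 1 (405 mg at t=0 h): 405·exp(−0.11552·39) = 4.475 mg/L
Dose 2 (315 mg at t=6 h): 315·exp(−0.11552·33) = 6.961 mg/L
Dose 3 (120 mg at t=12 h): 120·exp(−0.11552·27) = 5.303 mg/L
Dose 4 (390 mg at t=18 h): 390·exp(−0.11552·21) = 34.471 mg/L
Dose 5 (460 mg at t=24 h): 460·exp(−0.11552·15) = 81.317 mg/L
Dose 6 (495 mg at t=30 h): 495·exp(−0.11552·9) = 175.009 mg/L
Dose 7 (75 mg at t=36 h): 75·exp(−0.11552·3) = 53.033 mg/L
C(39) = 4.475 + 6.961 + 5.303 + 34.471 + 81.317 + 175.009 + 53.033 = 360.569 mg/L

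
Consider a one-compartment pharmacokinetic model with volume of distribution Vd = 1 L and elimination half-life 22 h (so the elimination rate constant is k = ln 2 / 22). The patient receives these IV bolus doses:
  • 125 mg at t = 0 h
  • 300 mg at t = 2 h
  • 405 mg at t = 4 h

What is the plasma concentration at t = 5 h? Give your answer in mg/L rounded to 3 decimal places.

772.163 mg/L

k = ln 2 / 22 = 0.03151 per h
Dose 1 (125 mg at t=0 h): 125·exp(−0.03151·5) = 106.781 mg/L
Dose 2 (300 mg at t=2 h): 300·exp(−0.03151·3) = 272.943 mg/L
Dose 3 (405 mg at t=4 h): 405·exp(−0.03151·1) = 392.439 mg/L
C(5) = 106.781 + 272.943 + 392.439 = 772.163 mg/L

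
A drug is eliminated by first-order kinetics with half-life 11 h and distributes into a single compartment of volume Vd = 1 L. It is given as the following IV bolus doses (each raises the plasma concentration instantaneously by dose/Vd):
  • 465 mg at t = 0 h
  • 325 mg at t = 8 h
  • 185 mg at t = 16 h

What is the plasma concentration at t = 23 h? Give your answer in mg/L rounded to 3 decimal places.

k = ln 2 / 11 = 0.06301 per h
Dose 1 (465 mg at t=0 h): 465·exp(−0.06301·23) = 109.151 mg/L
Dose 2 (325 mg at t=8 h): 325·exp(−0.06301·15) = 126.296 mg/L
Dose 3 (185 mg at t=16 h): 185·exp(−0.06301·7) = 119.017 mg/L
C(23) = 109.151 + 126.296 + 119.017 = 354.463 mg/L

354.463 mg/L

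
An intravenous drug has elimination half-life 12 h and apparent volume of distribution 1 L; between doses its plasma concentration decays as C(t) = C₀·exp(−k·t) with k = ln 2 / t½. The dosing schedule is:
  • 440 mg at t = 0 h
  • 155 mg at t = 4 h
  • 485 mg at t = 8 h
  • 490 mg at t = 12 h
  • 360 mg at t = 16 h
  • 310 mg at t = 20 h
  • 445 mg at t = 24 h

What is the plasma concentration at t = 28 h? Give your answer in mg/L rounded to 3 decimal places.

k = ln 2 / 12 = 0.05776 per h
Dose 1 (440 mg at t=0 h): 440·exp(−0.05776·28) = 87.307 mg/L
Dose 2 (155 mg at t=4 h): 155·exp(−0.05776·24) = 38.750 mg/L
Dose 3 (485 mg at t=8 h): 485·exp(−0.05776·20) = 152.765 mg/L
Dose 4 (490 mg at t=12 h): 490·exp(−0.05776·16) = 194.457 mg/L
Dose 5 (360 mg at t=16 h): 360·exp(−0.05776·12) = 180.000 mg/L
Dose 6 (310 mg at t=20 h): 310·exp(−0.05776·8) = 195.288 mg/L
Dose 7 (445 mg at t=24 h): 445·exp(−0.05776·4) = 353.197 mg/L
C(28) = 87.307 + 38.750 + 152.765 + 194.457 + 180.000 + 195.288 + 353.197 = 1201.764 mg/L

1201.764 mg/L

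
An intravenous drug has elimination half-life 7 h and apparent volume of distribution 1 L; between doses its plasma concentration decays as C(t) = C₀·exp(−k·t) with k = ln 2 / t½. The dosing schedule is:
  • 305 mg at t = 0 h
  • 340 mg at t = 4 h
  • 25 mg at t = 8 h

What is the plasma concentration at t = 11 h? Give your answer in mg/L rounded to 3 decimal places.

291.200 mg/L

k = ln 2 / 7 = 0.09902 per h
Dose 1 (305 mg at t=0 h): 305·exp(−0.09902·11) = 102.625 mg/L
Dose 2 (340 mg at t=4 h): 340·exp(−0.09902·7) = 170.000 mg/L
Dose 3 (25 mg at t=8 h): 25·exp(−0.09902·3) = 18.575 mg/L
C(11) = 102.625 + 170.000 + 18.575 = 291.200 mg/L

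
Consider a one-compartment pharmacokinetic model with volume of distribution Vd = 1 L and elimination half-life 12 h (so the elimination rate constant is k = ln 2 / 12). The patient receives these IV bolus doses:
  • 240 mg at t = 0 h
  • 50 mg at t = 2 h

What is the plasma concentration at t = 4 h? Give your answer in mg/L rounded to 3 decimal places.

235.033 mg/L

k = ln 2 / 12 = 0.05776 per h
Dose 1 (240 mg at t=0 h): 240·exp(−0.05776·4) = 190.488 mg/L
Dose 2 (50 mg at t=2 h): 50·exp(−0.05776·2) = 44.545 mg/L
C(4) = 190.488 + 44.545 = 235.033 mg/L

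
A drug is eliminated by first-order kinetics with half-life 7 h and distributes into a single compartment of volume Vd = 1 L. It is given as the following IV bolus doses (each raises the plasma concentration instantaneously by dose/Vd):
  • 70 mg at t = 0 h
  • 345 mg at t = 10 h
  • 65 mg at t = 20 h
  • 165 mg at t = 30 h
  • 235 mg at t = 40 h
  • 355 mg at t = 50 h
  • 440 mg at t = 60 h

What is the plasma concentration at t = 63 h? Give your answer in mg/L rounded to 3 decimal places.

458.160 mg/L

k = ln 2 / 7 = 0.09902 per h
Dose 1 (70 mg at t=0 h): 70·exp(−0.09902·63) = 0.137 mg/L
Dose 2 (345 mg at t=10 h): 345·exp(−0.09902·53) = 1.814 mg/L
Dose 3 (65 mg at t=20 h): 65·exp(−0.09902·43) = 0.920 mg/L
Dose 4 (165 mg at t=30 h): 165·exp(−0.09902·33) = 6.286 mg/L
Dose 5 (235 mg at t=40 h): 235·exp(−0.09902·23) = 24.097 mg/L
Dose 6 (355 mg at t=50 h): 355·exp(−0.09902·13) = 97.988 mg/L
Dose 7 (440 mg at t=60 h): 440·exp(−0.09902·3) = 326.919 mg/L
C(63) = 0.137 + 1.814 + 0.920 + 6.286 + 24.097 + 97.988 + 326.919 = 458.160 mg/L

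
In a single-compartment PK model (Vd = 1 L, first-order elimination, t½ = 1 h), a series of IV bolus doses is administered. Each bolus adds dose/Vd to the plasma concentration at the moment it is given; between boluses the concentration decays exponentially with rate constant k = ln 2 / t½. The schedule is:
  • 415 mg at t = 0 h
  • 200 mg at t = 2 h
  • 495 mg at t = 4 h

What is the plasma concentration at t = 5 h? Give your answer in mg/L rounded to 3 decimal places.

285.469 mg/L

k = ln 2 / 1 = 0.69315 per h
Dose 1 (415 mg at t=0 h): 415·exp(−0.69315·5) = 12.969 mg/L
Dose 2 (200 mg at t=2 h): 200·exp(−0.69315·3) = 25.000 mg/L
Dose 3 (495 mg at t=4 h): 495·exp(−0.69315·1) = 247.500 mg/L
C(5) = 12.969 + 25.000 + 247.500 = 285.469 mg/L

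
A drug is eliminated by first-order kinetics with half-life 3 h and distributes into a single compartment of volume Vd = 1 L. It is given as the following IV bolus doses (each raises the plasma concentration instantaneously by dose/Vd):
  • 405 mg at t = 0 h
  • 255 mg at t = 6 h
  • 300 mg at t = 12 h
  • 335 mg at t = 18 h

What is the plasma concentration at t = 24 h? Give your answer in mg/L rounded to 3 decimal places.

108.066 mg/L

k = ln 2 / 3 = 0.23105 per h
Dose 1 (405 mg at t=0 h): 405·exp(−0.23105·24) = 1.582 mg/L
Dose 2 (255 mg at t=6 h): 255·exp(−0.23105·18) = 3.984 mg/L
Dose 3 (300 mg at t=12 h): 300·exp(−0.23105·12) = 18.750 mg/L
Dose 4 (335 mg at t=18 h): 335·exp(−0.23105·6) = 83.750 mg/L
C(24) = 1.582 + 3.984 + 18.750 + 83.750 = 108.066 mg/L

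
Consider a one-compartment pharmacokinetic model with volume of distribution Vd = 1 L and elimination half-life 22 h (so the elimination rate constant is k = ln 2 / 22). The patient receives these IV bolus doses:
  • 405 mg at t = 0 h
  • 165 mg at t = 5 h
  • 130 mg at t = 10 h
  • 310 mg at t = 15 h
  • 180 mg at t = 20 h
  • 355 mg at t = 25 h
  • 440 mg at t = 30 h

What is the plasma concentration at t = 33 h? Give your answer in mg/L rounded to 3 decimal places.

k = ln 2 / 22 = 0.03151 per h
Dose 1 (405 mg at t=0 h): 405·exp(−0.03151·33) = 143.189 mg/L
Dose 2 (165 mg at t=5 h): 165·exp(−0.03151·28) = 68.290 mg/L
Dose 3 (130 mg at t=10 h): 130·exp(−0.03151·23) = 62.984 mg/L
Dose 4 (310 mg at t=15 h): 310·exp(−0.03151·18) = 175.818 mg/L
Dose 5 (180 mg at t=20 h): 180·exp(−0.03151·13) = 119.506 mg/L
Dose 6 (355 mg at t=25 h): 355·exp(−0.03151·8) = 275.907 mg/L
Dose 7 (440 mg at t=30 h): 440·exp(−0.03151·3) = 400.316 mg/L
C(33) = 143.189 + 68.290 + 62.984 + 175.818 + 119.506 + 275.907 + 400.316 = 1246.011 mg/L

1246.011 mg/L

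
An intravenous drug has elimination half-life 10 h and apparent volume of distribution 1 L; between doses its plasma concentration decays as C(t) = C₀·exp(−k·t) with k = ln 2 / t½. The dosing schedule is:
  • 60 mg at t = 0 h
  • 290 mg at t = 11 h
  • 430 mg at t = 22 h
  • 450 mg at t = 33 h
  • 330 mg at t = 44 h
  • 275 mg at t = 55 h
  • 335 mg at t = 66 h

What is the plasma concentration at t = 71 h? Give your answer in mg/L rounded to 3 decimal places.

430.059 mg/L

k = ln 2 / 10 = 0.06931 per h
Dose 1 (60 mg at t=0 h): 60·exp(−0.06931·71) = 0.437 mg/L
Dose 2 (290 mg at t=11 h): 290·exp(−0.06931·60) = 4.531 mg/L
Dose 3 (430 mg at t=22 h): 430·exp(−0.06931·49) = 14.402 mg/L
Dose 4 (450 mg at t=33 h): 450·exp(−0.06931·38) = 32.307 mg/L
Dose 5 (330 mg at t=44 h): 330·exp(−0.06931·27) = 50.785 mg/L
Dose 6 (275 mg at t=55 h): 275·exp(−0.06931·16) = 90.716 mg/L
Dose 7 (335 mg at t=66 h): 335·exp(−0.06931·5) = 236.881 mg/L
C(71) = 0.437 + 4.531 + 14.402 + 32.307 + 50.785 + 90.716 + 236.881 = 430.059 mg/L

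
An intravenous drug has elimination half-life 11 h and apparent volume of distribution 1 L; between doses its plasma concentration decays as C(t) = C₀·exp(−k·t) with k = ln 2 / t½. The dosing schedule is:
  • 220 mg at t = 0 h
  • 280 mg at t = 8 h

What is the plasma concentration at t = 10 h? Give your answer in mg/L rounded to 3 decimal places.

364.000 mg/L

k = ln 2 / 11 = 0.06301 per h
Dose 1 (220 mg at t=0 h): 220·exp(−0.06301·10) = 117.155 mg/L
Dose 2 (280 mg at t=8 h): 280·exp(−0.06301·2) = 246.846 mg/L
C(10) = 117.155 + 246.846 = 364.000 mg/L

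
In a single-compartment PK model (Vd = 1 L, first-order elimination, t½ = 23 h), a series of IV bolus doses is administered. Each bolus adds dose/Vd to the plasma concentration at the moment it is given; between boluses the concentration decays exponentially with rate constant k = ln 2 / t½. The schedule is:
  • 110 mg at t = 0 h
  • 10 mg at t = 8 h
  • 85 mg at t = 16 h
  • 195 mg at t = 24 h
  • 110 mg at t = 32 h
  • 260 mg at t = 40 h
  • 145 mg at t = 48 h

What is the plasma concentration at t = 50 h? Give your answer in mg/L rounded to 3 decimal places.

539.590 mg/L

k = ln 2 / 23 = 0.03014 per h
Dose 1 (110 mg at t=0 h): 110·exp(−0.03014·50) = 24.377 mg/L
Dose 2 (10 mg at t=8 h): 10·exp(−0.03014·42) = 2.820 mg/L
Dose 3 (85 mg at t=16 h): 85·exp(−0.03014·34) = 30.508 mg/L
Dose 4 (195 mg at t=24 h): 195·exp(−0.03014·26) = 89.072 mg/L
Dose 5 (110 mg at t=32 h): 110·exp(−0.03014·18) = 63.945 mg/L
Dose 6 (260 mg at t=40 h): 260·exp(−0.03014·10) = 192.349 mg/L
Dose 7 (145 mg at t=48 h): 145·exp(−0.03014·2) = 136.518 mg/L
C(50) = 24.377 + 2.820 + 30.508 + 89.072 + 63.945 + 192.349 + 136.518 = 539.590 mg/L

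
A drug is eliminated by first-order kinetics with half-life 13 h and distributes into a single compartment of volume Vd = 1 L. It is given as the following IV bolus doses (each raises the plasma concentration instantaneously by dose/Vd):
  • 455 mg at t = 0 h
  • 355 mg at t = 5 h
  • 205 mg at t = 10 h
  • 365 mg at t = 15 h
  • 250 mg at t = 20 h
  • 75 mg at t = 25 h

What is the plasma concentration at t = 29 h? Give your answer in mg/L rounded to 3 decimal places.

658.444 mg/L

k = ln 2 / 13 = 0.05332 per h
Dose 1 (455 mg at t=0 h): 455·exp(−0.05332·29) = 96.936 mg/L
Dose 2 (355 mg at t=5 h): 355·exp(−0.05332·24) = 98.737 mg/L
Dose 3 (205 mg at t=10 h): 205·exp(−0.05332·19) = 74.437 mg/L
Dose 4 (365 mg at t=15 h): 365·exp(−0.05332·14) = 173.024 mg/L
Dose 5 (250 mg at t=20 h): 250·exp(−0.05332·9) = 154.716 mg/L
Dose 6 (75 mg at t=25 h): 75·exp(−0.05332·4) = 60.595 mg/L
C(29) = 96.936 + 98.737 + 74.437 + 173.024 + 154.716 + 60.595 = 658.444 mg/L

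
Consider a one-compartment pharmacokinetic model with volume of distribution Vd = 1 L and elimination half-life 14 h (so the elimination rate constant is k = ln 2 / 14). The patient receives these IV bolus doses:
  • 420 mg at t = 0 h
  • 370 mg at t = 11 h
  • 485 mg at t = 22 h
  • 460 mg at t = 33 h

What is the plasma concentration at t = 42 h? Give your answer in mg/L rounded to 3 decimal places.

k = ln 2 / 14 = 0.04951 per h
Dose 1 (420 mg at t=0 h): 420·exp(−0.04951·42) = 52.500 mg/L
Dose 2 (370 mg at t=11 h): 370·exp(−0.04951·31) = 79.732 mg/L
Dose 3 (485 mg at t=22 h): 485·exp(−0.04951·20) = 180.177 mg/L
Dose 4 (460 mg at t=33 h): 460·exp(−0.04951·9) = 294.604 mg/L
C(42) = 52.500 + 79.732 + 180.177 + 294.604 = 607.013 mg/L

607.013 mg/L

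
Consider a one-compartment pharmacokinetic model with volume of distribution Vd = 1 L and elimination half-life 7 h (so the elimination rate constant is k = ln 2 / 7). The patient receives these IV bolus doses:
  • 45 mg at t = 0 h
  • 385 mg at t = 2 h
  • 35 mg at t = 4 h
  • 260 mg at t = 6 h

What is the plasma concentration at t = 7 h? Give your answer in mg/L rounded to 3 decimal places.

k = ln 2 / 7 = 0.09902 per h
Dose 1 (45 mg at t=0 h): 45·exp(−0.09902·7) = 22.500 mg/L
Dose 2 (385 mg at t=2 h): 385·exp(−0.09902·5) = 234.660 mg/L
Dose 3 (35 mg at t=4 h): 35·exp(−0.09902·3) = 26.005 mg/L
Dose 4 (260 mg at t=6 h): 260·exp(−0.09902·1) = 235.488 mg/L
C(7) = 22.500 + 234.660 + 26.005 + 235.488 = 518.653 mg/L

518.653 mg/L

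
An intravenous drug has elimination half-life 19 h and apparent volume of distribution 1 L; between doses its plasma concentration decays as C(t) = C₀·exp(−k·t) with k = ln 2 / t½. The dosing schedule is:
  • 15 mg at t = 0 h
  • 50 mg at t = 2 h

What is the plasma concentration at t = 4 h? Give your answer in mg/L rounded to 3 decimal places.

59.445 mg/L

k = ln 2 / 19 = 0.03648 per h
Dose 1 (15 mg at t=0 h): 15·exp(−0.03648·4) = 12.963 mg/L
Dose 2 (50 mg at t=2 h): 50·exp(−0.03648·2) = 46.482 mg/L
C(4) = 12.963 + 46.482 = 59.445 mg/L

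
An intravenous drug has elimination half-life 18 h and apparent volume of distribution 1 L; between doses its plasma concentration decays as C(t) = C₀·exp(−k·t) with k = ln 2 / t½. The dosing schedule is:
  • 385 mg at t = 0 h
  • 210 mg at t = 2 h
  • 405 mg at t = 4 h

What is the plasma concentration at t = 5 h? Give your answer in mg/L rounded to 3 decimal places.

k = ln 2 / 18 = 0.03851 per h
Dose 1 (385 mg at t=0 h): 385·exp(−0.03851·5) = 317.571 mg/L
Dose 2 (210 mg at t=2 h): 210·exp(−0.03851·3) = 187.089 mg/L
Dose 3 (405 mg at t=4 h): 405·exp(−0.03851·1) = 389.701 mg/L
C(5) = 317.571 + 187.089 + 389.701 = 894.361 mg/L

894.361 mg/L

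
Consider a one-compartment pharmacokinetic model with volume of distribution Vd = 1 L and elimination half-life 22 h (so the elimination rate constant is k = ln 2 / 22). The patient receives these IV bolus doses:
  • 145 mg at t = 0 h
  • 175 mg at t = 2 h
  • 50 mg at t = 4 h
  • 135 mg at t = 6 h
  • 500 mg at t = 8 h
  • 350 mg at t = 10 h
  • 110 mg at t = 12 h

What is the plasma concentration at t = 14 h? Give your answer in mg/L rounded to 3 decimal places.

1180.314 mg/L

k = ln 2 / 22 = 0.03151 per h
Dose 1 (145 mg at t=0 h): 145·exp(−0.03151·14) = 93.283 mg/L
Dose 2 (175 mg at t=2 h): 175·exp(−0.03151·12) = 119.906 mg/L
Dose 3 (50 mg at t=4 h): 50·exp(−0.03151·10) = 36.487 mg/L
Dose 4 (135 mg at t=6 h): 135·exp(−0.03151·8) = 104.922 mg/L
Dose 5 (500 mg at t=8 h): 500·exp(−0.03151·6) = 413.877 mg/L
Dose 6 (350 mg at t=10 h): 350·exp(−0.03151·4) = 308.557 mg/L
Dose 7 (110 mg at t=12 h): 110·exp(−0.03151·2) = 103.282 mg/L
C(14) = 93.283 + 119.906 + 36.487 + 104.922 + 413.877 + 308.557 + 103.282 = 1180.314 mg/L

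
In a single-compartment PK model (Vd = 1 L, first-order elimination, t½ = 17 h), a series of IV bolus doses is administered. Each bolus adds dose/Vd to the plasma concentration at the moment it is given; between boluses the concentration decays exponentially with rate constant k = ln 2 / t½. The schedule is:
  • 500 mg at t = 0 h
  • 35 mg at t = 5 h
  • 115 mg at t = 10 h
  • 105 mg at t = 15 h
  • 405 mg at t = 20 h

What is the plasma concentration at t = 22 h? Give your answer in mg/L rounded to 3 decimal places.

744.109 mg/L

k = ln 2 / 17 = 0.04077 per h
Dose 1 (500 mg at t=0 h): 500·exp(−0.04077·22) = 203.893 mg/L
Dose 2 (35 mg at t=5 h): 35·exp(−0.04077·17) = 17.500 mg/L
Dose 3 (115 mg at t=10 h): 115·exp(−0.04077·12) = 70.503 mg/L
Dose 4 (105 mg at t=15 h): 105·exp(−0.04077·7) = 78.929 mg/L
Dose 5 (405 mg at t=20 h): 405·exp(−0.04077·2) = 373.284 mg/L
C(22) = 203.893 + 17.500 + 70.503 + 78.929 + 373.284 = 744.109 mg/L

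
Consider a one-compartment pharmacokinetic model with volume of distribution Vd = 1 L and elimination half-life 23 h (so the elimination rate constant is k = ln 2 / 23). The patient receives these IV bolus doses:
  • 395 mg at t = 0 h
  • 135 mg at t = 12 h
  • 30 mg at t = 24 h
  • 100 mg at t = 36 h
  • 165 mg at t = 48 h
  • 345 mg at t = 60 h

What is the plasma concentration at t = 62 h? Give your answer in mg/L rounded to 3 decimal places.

579.136 mg/L

k = ln 2 / 23 = 0.03014 per h
Dose 1 (395 mg at t=0 h): 395·exp(−0.03014·62) = 60.971 mg/L
Dose 2 (135 mg at t=12 h): 135·exp(−0.03014·50) = 29.917 mg/L
Dose 3 (30 mg at t=24 h): 30·exp(−0.03014·38) = 9.545 mg/L
Dose 4 (100 mg at t=36 h): 100·exp(−0.03014·26) = 45.678 mg/L
Dose 5 (165 mg at t=48 h): 165·exp(−0.03014·14) = 108.205 mg/L
Dose 6 (345 mg at t=60 h): 345·exp(−0.03014·2) = 324.820 mg/L
C(62) = 60.971 + 29.917 + 9.545 + 45.678 + 108.205 + 324.820 = 579.136 mg/L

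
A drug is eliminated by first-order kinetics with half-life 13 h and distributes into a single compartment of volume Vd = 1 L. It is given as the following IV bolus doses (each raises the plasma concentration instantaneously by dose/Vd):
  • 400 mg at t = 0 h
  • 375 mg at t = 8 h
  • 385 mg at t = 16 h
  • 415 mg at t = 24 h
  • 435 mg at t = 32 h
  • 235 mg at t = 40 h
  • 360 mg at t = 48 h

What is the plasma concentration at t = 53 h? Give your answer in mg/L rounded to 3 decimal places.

734.926 mg/L

k = ln 2 / 13 = 0.05332 per h
Dose 1 (400 mg at t=0 h): 400·exp(−0.05332·53) = 23.702 mg/L
Dose 2 (375 mg at t=8 h): 375·exp(−0.05332·45) = 34.041 mg/L
Dose 3 (385 mg at t=16 h): 385·exp(−0.05332·37) = 53.541 mg/L
Dose 4 (415 mg at t=24 h): 415·exp(−0.05332·29) = 88.414 mg/L
Dose 5 (435 mg at t=32 h): 435·exp(−0.05332·21) = 141.974 mg/L
Dose 6 (235 mg at t=40 h): 235·exp(−0.05332·13) = 117.500 mg/L
Dose 7 (360 mg at t=48 h): 360·exp(−0.05332·5) = 275.754 mg/L
C(53) = 23.702 + 34.041 + 53.541 + 88.414 + 141.974 + 117.500 + 275.754 = 734.926 mg/L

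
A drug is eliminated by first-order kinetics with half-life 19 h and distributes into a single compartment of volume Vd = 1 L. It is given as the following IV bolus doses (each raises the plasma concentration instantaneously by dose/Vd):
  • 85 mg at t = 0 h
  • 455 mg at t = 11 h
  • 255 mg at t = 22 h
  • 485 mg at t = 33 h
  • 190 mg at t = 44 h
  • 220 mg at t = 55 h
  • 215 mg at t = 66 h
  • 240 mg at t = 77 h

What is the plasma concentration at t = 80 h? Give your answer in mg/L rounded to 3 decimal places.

642.952 mg/L

k = ln 2 / 19 = 0.03648 per h
Dose 1 (85 mg at t=0 h): 85·exp(−0.03648·80) = 4.591 mg/L
Dose 2 (455 mg at t=11 h): 455·exp(−0.03648·69) = 36.711 mg/L
Dose 3 (255 mg at t=22 h): 255·exp(−0.03648·58) = 30.733 mg/L
Dose 4 (485 mg at t=33 h): 485·exp(−0.03648·47) = 87.315 mg/L
Dose 5 (190 mg at t=44 h): 190·exp(−0.03648·36) = 51.095 mg/L
Dose 6 (220 mg at t=55 h): 220·exp(−0.03648·25) = 88.375 mg/L
Dose 7 (215 mg at t=66 h): 215·exp(−0.03648·14) = 129.011 mg/L
Dose 8 (240 mg at t=77 h): 240·exp(−0.03648·3) = 215.120 mg/L
C(80) = 4.591 + 36.711 + 30.733 + 87.315 + 51.095 + 88.375 + 129.011 + 215.120 = 642.952 mg/L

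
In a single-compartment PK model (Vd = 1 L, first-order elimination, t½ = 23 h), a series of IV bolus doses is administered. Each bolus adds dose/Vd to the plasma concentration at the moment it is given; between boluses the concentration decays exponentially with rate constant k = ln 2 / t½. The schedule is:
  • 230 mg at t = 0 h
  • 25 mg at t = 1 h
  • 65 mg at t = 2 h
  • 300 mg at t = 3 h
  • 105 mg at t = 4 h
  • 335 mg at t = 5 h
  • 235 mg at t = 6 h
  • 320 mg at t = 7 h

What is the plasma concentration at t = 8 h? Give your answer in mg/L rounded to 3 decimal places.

k = ln 2 / 23 = 0.03014 per h
Dose 1 (230 mg at t=0 h): 230·exp(−0.03014·8) = 180.726 mg/L
Dose 2 (25 mg at t=1 h): 25·exp(−0.03014·7) = 20.245 mg/L
Dose 3 (65 mg at t=2 h): 65·exp(−0.03014·6) = 54.248 mg/L
Dose 4 (300 mg at t=3 h): 300·exp(−0.03014·5) = 258.036 mg/L
Dose 5 (105 mg at t=4 h): 105·exp(−0.03014·4) = 93.076 mg/L
Dose 6 (335 mg at t=5 h): 335·exp(−0.03014·3) = 306.041 mg/L
Dose 7 (235 mg at t=6 h): 235·exp(−0.03014·2) = 221.254 mg/L
Dose 8 (320 mg at t=7 h): 320·exp(−0.03014·1) = 310.500 mg/L
C(8) = 180.726 + 20.245 + 54.248 + 258.036 + 93.076 + 306.041 + 221.254 + 310.500 = 1444.127 mg/L

1444.127 mg/L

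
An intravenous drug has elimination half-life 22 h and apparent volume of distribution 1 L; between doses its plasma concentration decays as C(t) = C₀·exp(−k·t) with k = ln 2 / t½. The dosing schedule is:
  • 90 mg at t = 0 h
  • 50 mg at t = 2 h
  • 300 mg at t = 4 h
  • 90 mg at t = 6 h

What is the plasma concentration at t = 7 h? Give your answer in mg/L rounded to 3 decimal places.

k = ln 2 / 22 = 0.03151 per h
Dose 1 (90 mg at t=0 h): 90·exp(−0.03151·7) = 72.187 mg/L
Dose 2 (50 mg at t=2 h): 50·exp(−0.03151·5) = 42.712 mg/L
Dose 3 (300 mg at t=4 h): 300·exp(−0.03151·3) = 272.943 mg/L
Dose 4 (90 mg at t=6 h): 90·exp(−0.03151·1) = 87.209 mg/L
C(7) = 72.187 + 42.712 + 272.943 + 87.209 = 475.051 mg/L

475.051 mg/L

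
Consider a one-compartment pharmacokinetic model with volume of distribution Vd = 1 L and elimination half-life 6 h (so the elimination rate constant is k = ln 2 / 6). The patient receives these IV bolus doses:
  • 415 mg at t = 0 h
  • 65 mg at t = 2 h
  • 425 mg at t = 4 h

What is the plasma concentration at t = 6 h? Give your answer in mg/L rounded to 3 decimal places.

k = ln 2 / 6 = 0.11552 per h
Dose 1 (415 mg at t=0 h): 415·exp(−0.11552·6) = 207.500 mg/L
Dose 2 (65 mg at t=2 h): 65·exp(−0.11552·4) = 40.947 mg/L
Dose 3 (425 mg at t=4 h): 425·exp(−0.11552·2) = 337.323 mg/L
C(6) = 207.500 + 40.947 + 337.323 = 585.770 mg/L

585.770 mg/L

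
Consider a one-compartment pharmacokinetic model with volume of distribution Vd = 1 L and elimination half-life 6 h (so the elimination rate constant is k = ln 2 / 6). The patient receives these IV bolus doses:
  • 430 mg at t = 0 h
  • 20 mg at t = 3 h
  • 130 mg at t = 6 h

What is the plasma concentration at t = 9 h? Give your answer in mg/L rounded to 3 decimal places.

253.952 mg/L

k = ln 2 / 6 = 0.11552 per h
Dose 1 (430 mg at t=0 h): 430·exp(−0.11552·9) = 152.028 mg/L
Dose 2 (20 mg at t=3 h): 20·exp(−0.11552·6) = 10.000 mg/L
Dose 3 (130 mg at t=6 h): 130·exp(−0.11552·3) = 91.924 mg/L
C(9) = 152.028 + 10.000 + 91.924 = 253.952 mg/L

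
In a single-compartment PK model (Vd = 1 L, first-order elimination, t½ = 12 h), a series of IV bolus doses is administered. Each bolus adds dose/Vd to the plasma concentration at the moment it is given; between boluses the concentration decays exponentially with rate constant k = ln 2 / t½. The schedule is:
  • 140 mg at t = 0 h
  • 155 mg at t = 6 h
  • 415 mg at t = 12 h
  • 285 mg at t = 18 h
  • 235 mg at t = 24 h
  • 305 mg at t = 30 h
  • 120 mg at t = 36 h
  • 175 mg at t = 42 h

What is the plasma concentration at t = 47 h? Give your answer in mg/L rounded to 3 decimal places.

k = ln 2 / 12 = 0.05776 per h
Dose 1 (140 mg at t=0 h): 140·exp(−0.05776·47) = 9.270 mg/L
Dose 2 (155 mg at t=6 h): 155·exp(−0.05776·41) = 14.515 mg/L
Dose 3 (415 mg at t=12 h): 415·exp(−0.05776·35) = 54.960 mg/L
Dose 4 (285 mg at t=18 h): 285·exp(−0.05776·29) = 53.377 mg/L
Dose 5 (235 mg at t=24 h): 235·exp(−0.05776·23) = 62.243 mg/L
Dose 6 (305 mg at t=30 h): 305·exp(−0.05776·17) = 114.246 mg/L
Dose 7 (120 mg at t=36 h): 120·exp(−0.05776·11) = 63.568 mg/L
Dose 8 (175 mg at t=42 h): 175·exp(−0.05776·5) = 131.102 mg/L
C(47) = 9.270 + 14.515 + 54.960 + 53.377 + 62.243 + 114.246 + 63.568 + 131.102 = 503.281 mg/L

503.281 mg/L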